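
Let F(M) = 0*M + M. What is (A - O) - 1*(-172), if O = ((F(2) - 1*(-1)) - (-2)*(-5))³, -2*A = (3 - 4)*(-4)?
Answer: 513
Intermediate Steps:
F(M) = M (F(M) = 0 + M = M)
A = -2 (A = -(3 - 4)*(-4)/2 = -(-1)*(-4)/2 = -½*4 = -2)
O = -343 (O = ((2 - 1*(-1)) - (-2)*(-5))³ = ((2 + 1) - 2*5)³ = (3 - 10)³ = (-7)³ = -343)
(A - O) - 1*(-172) = (-2 - 1*(-343)) - 1*(-172) = (-2 + 343) + 172 = 341 + 172 = 513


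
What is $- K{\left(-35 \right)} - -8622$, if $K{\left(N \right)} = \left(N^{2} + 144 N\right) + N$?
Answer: $12472$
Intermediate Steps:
$K{\left(N \right)} = N^{2} + 145 N$
$- K{\left(-35 \right)} - -8622 = - \left(-35\right) \left(145 - 35\right) - -8622 = - \left(-35\right) 110 + 8622 = \left(-1\right) \left(-3850\right) + 8622 = 3850 + 8622 = 12472$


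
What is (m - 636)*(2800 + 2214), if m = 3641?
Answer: 15067070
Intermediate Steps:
(m - 636)*(2800 + 2214) = (3641 - 636)*(2800 + 2214) = 3005*5014 = 15067070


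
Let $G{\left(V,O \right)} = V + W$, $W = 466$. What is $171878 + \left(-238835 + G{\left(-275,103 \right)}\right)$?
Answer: $-66766$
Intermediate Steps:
$G{\left(V,O \right)} = 466 + V$ ($G{\left(V,O \right)} = V + 466 = 466 + V$)
$171878 + \left(-238835 + G{\left(-275,103 \right)}\right) = 171878 + \left(-238835 + \left(466 - 275\right)\right) = 171878 + \left(-238835 + 191\right) = 171878 - 238644 = -66766$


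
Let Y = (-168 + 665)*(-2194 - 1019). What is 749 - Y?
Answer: 1597610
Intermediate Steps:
Y = -1596861 (Y = 497*(-3213) = -1596861)
749 - Y = 749 - 1*(-1596861) = 749 + 1596861 = 1597610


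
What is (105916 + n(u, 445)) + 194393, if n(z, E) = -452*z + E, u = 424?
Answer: 109106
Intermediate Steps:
n(z, E) = E - 452*z
(105916 + n(u, 445)) + 194393 = (105916 + (445 - 452*424)) + 194393 = (105916 + (445 - 191648)) + 194393 = (105916 - 191203) + 194393 = -85287 + 194393 = 109106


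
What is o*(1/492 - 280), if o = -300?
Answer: 3443975/41 ≈ 83999.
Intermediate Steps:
o*(1/492 - 280) = -300*(1/492 - 280) = -300*(-137759/492) = 3443975/41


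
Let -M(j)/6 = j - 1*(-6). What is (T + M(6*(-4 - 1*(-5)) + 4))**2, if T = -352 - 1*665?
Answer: 1238769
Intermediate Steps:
M(j) = -36 - 6*j (M(j) = -6*(j - 1*(-6)) = -6*(j + 6) = -6*(6 + j) = -36 - 6*j)
T = -1017 (T = -352 - 665 = -1017)
(T + M(6*(-4 - 1*(-5)) + 4))**2 = (-1017 + (-36 - 6*(6*(-4 - 1*(-5)) + 4)))**2 = (-1017 + (-36 - 6*(6*(-4 + 5) + 4)))**2 = (-1017 + (-36 - 6*(6*1 + 4)))**2 = (-1017 + (-36 - 6*(6 + 4)))**2 = (-1017 + (-36 - 6*10))**2 = (-1017 + (-36 - 60))**2 = (-1017 - 96)**2 = (-1113)**2 = 1238769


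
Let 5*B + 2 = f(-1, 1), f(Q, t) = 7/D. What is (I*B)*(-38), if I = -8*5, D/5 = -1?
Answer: -5168/5 ≈ -1033.6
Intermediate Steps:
D = -5 (D = 5*(-1) = -5)
I = -40
f(Q, t) = -7/5 (f(Q, t) = 7/(-5) = 7*(-1/5) = -7/5)
B = -17/25 (B = -2/5 + (1/5)*(-7/5) = -2/5 - 7/25 = -17/25 ≈ -0.68000)
(I*B)*(-38) = -40*(-17/25)*(-38) = (136/5)*(-38) = -5168/5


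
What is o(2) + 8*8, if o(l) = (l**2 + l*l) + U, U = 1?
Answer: 73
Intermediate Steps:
o(l) = 1 + 2*l**2 (o(l) = (l**2 + l*l) + 1 = (l**2 + l**2) + 1 = 2*l**2 + 1 = 1 + 2*l**2)
o(2) + 8*8 = (1 + 2*2**2) + 8*8 = (1 + 2*4) + 64 = (1 + 8) + 64 = 9 + 64 = 73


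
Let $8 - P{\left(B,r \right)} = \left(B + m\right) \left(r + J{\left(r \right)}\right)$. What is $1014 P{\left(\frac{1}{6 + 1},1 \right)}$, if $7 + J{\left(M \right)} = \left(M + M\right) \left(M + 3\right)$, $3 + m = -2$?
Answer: $\frac{125736}{7} \approx 17962.0$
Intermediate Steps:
$m = -5$ ($m = -3 - 2 = -5$)
$J{\left(M \right)} = -7 + 2 M \left(3 + M\right)$ ($J{\left(M \right)} = -7 + \left(M + M\right) \left(M + 3\right) = -7 + 2 M \left(3 + M\right)$)
$P{\left(B,r \right)} = 8 - \left(-5 + B\right) \left(-7 + 2 r^{2} + 7 r\right)$ ($P{\left(B,r \right)} = 8 - \left(B - 5\right) \left(r + \left(-7 + 2 r^{2} + 6 r\right)\right) = 8 - \left(-5 + B\right) \left(-7 + 2 r^{2} + 7 r\right)$)
$1014 P{\left(\frac{1}{6 + 1},1 \right)} = 1014 \left(-27 + 10 \cdot 1^{2} + 35 \cdot 1 - \frac{1}{6 + 1} \cdot 1 - \frac{-7 + 2 \cdot 1^{2} + 6 \cdot 1}{6 + 1}\right) = 1014 \left(-27 + 10 \cdot 1 + 35 - \frac{1}{7} \cdot 1 - \frac{-7 + 2 \cdot 1 + 6}{7}\right) = 1014 \left(-27 + 10 + 35 - \frac{1}{7} \cdot 1 - \frac{-7 + 2 + 6}{7}\right) = 1014 \left(-27 + 10 + 35 - \frac{1}{7} - \frac{1}{7} \cdot 1\right) = 1014 \left(-27 + 10 + 35 - \frac{1}{7} - \frac{1}{7}\right) = 1014 \cdot \frac{124}{7} = \frac{125736}{7}$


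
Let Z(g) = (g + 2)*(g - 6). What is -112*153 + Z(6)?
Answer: -17136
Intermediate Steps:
Z(g) = (-6 + g)*(2 + g) (Z(g) = (2 + g)*(-6 + g) = (-6 + g)*(2 + g))
-112*153 + Z(6) = -112*153 + (-12 + 6² - 4*6) = -17136 + (-12 + 36 - 24) = -17136 + 0 = -17136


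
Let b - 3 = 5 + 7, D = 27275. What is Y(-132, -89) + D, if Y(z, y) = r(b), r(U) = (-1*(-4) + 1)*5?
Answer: 27300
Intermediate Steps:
b = 15 (b = 3 + (5 + 7) = 3 + 12 = 15)
r(U) = 25 (r(U) = (4 + 1)*5 = 5*5 = 25)
Y(z, y) = 25
Y(-132, -89) + D = 25 + 27275 = 27300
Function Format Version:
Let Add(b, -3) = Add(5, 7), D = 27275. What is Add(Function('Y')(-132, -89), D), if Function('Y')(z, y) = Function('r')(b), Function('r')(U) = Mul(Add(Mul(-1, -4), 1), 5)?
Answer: 27300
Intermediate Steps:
b = 15 (b = Add(3, Add(5, 7)) = Add(3, 12) = 15)
Function('r')(U) = 25 (Function('r')(U) = Mul(Add(4, 1), 5) = Mul(5, 5) = 25)
Function('Y')(z, y) = 25
Add(Function('Y')(-132, -89), D) = Add(25, 27275) = 27300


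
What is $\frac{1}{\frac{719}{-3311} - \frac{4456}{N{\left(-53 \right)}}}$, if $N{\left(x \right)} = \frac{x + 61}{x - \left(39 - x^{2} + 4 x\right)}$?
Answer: $- \frac{3311}{5401741602} \approx -6.1295 \cdot 10^{-7}$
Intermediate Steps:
$N{\left(x \right)} = \frac{61 + x}{-39 + x^{2} - 3 x}$ ($N{\left(x \right)} = \frac{61 + x}{x - \left(39 - x^{2} + 4 x\right)} = \frac{61 + x}{-39 + x^{2} - 3 x}$)
$\frac{1}{\frac{719}{-3311} - \frac{4456}{N{\left(-53 \right)}}} = \frac{1}{\frac{719}{-3311} - \frac{4456}{\frac{1}{-39 + \left(-53\right)^{2} - -159} \left(61 - 53\right)}} = \frac{1}{719 \left(- \frac{1}{3311}\right) - \frac{4456}{\frac{1}{-39 + 2809 + 159} \cdot 8}} = \frac{1}{- \frac{719}{3311} - \frac{4456}{\frac{1}{2929} \cdot 8}} = \frac{1}{- \frac{719}{3311} - \frac{4456}{\frac{8}{2929}}} = \frac{1}{- \frac{719}{3311} - 1631453} = \frac{1}{- \frac{5401741602}{3311}} = - \frac{3311}{5401741602}$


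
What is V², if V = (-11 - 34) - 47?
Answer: 8464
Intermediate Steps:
V = -92 (V = -45 - 47 = -92)
V² = (-92)² = 8464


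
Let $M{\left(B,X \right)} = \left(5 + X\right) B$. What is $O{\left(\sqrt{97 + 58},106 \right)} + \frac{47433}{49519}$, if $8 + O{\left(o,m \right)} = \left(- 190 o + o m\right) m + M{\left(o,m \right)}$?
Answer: $- \frac{348719}{49519} - 8793 \sqrt{155} \approx -1.0948 \cdot 10^{5}$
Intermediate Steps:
$M{\left(B,X \right)} = B \left(5 + X\right)$
$O{\left(o,m \right)} = -8 + m \left(- 190 o + m o\right) + o \left(5 + m\right)$ ($O{\left(o,m \right)} = -8 + \left(\left(- 190 o + o m\right) m + o \left(5 + m\right)\right) = -8 + \left(\left(- 190 o + m o\right) m + o \left(5 + m\right)\right) = -8 + \left(m \left(- 190 o + m o\right) + o \left(5 + m\right)\right) = -8 + m \left(- 190 o + m o\right) + o \left(5 + m\right)$)
$O{\left(\sqrt{97 + 58},106 \right)} + \frac{47433}{49519} = \left(-8 + 5 \sqrt{97 + 58} + \sqrt{97 + 58} \cdot 106^{2} - 20034 \sqrt{97 + 58}\right) + \frac{47433}{49519} = \left(-8 + 5 \sqrt{155} + \sqrt{155} \cdot 11236 - 20034 \sqrt{155}\right) + 47433 \cdot \frac{1}{49519} = \left(-8 + 5 \sqrt{155} + 11236 \sqrt{155} - 20034 \sqrt{155}\right) + \frac{47433}{49519} = \left(-8 - 8793 \sqrt{155}\right) + \frac{47433}{49519} = - \frac{348719}{49519} - 8793 \sqrt{155}$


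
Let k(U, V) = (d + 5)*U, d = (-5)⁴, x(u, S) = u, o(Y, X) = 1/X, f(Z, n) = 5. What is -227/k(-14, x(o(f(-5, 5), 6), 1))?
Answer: 227/8820 ≈ 0.025737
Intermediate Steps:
d = 625
k(U, V) = 630*U (k(U, V) = (625 + 5)*U = 630*U)
-227/k(-14, x(o(f(-5, 5), 6), 1)) = -227/(630*(-14)) = -227/(-8820) = -227*(-1/8820) = 227/8820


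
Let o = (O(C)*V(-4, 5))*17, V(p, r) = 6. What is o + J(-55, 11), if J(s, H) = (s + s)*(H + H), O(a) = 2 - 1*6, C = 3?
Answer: -2828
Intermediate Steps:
O(a) = -4 (O(a) = 2 - 6 = -4)
J(s, H) = 4*H*s (J(s, H) = (2*s)*(2*H) = 4*H*s)
o = -408 (o = -4*6*17 = -24*17 = -408)
o + J(-55, 11) = -408 + 4*11*(-55) = -408 - 2420 = -2828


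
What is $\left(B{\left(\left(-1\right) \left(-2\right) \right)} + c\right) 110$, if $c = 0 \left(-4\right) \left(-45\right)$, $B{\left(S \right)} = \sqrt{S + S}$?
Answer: $220$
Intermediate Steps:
$B{\left(S \right)} = \sqrt{2} \sqrt{S}$ ($B{\left(S \right)} = \sqrt{2 S} = \sqrt{2} \sqrt{S}$)
$c = 0$ ($c = 0 \left(-45\right) = 0$)
$\left(B{\left(\left(-1\right) \left(-2\right) \right)} + c\right) 110 = \left(\sqrt{2} \sqrt{\left(-1\right) \left(-2\right)} + 0\right) 110 = \left(\sqrt{2} \sqrt{2} + 0\right) 110 = \left(2 + 0\right) 110 = 2 \cdot 110 = 220$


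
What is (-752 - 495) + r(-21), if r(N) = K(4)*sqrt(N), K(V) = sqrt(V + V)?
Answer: -1247 + 2*I*sqrt(42) ≈ -1247.0 + 12.961*I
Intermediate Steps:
K(V) = sqrt(2)*sqrt(V) (K(V) = sqrt(2*V) = sqrt(2)*sqrt(V))
r(N) = 2*sqrt(2)*sqrt(N) (r(N) = (sqrt(2)*sqrt(4))*sqrt(N) = (sqrt(2)*2)*sqrt(N) = (2*sqrt(2))*sqrt(N) = 2*sqrt(2)*sqrt(N))
(-752 - 495) + r(-21) = (-752 - 495) + 2*sqrt(2)*sqrt(-21) = -1247 + 2*sqrt(2)*(I*sqrt(21)) = -1247 + 2*I*sqrt(42)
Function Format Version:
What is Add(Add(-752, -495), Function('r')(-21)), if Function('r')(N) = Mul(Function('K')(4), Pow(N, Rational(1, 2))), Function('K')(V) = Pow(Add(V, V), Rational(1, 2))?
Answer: Add(-1247, Mul(2, I, Pow(42, Rational(1, 2)))) ≈ Add(-1247.0, Mul(12.961, I))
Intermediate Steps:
Function('K')(V) = Mul(Pow(2, Rational(1, 2)), Pow(V, Rational(1, 2))) (Function('K')(V) = Pow(Mul(2, V), Rational(1, 2)) = Mul(Pow(2, Rational(1, 2)), Pow(V, Rational(1, 2))))
Function('r')(N) = Mul(2, Pow(2, Rational(1, 2)), Pow(N, Rational(1, 2))) (Function('r')(N) = Mul(Mul(Pow(2, Rational(1, 2)), Pow(4, Rational(1, 2))), Pow(N, Rational(1, 2))) = Mul(Mul(Pow(2, Rational(1, 2)), 2), Pow(N, Rational(1, 2))) = Mul(Mul(2, Pow(2, Rational(1, 2))), Pow(N, Rational(1, 2))) = Mul(2, Pow(2, Rational(1, 2)), Pow(N, Rational(1, 2))))
Add(Add(-752, -495), Function('r')(-21)) = Add(Add(-752, -495), Mul(2, Pow(2, Rational(1, 2)), Pow(-21, Rational(1, 2)))) = Add(-1247, Mul(2, Pow(2, Rational(1, 2)), Mul(I, Pow(21, Rational(1, 2))))) = Add(-1247, Mul(2, I, Pow(42, Rational(1, 2))))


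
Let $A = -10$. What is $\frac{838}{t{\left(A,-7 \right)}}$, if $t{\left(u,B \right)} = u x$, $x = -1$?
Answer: $\frac{419}{5} \approx 83.8$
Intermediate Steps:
$t{\left(u,B \right)} = - u$ ($t{\left(u,B \right)} = u \left(-1\right) = - u$)
$\frac{838}{t{\left(A,-7 \right)}} = \frac{838}{\left(-1\right) \left(-10\right)} = \frac{838}{10} = 838 \cdot \frac{1}{10} = \frac{419}{5}$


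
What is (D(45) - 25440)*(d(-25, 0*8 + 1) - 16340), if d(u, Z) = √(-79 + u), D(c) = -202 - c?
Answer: 419725580 - 51374*I*√26 ≈ 4.1973e+8 - 2.6196e+5*I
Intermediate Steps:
(D(45) - 25440)*(d(-25, 0*8 + 1) - 16340) = ((-202 - 1*45) - 25440)*(√(-79 - 25) - 16340) = ((-202 - 45) - 25440)*(√(-104) - 16340) = (-247 - 25440)*(2*I*√26 - 16340) = -25687*(-16340 + 2*I*√26) = 419725580 - 51374*I*√26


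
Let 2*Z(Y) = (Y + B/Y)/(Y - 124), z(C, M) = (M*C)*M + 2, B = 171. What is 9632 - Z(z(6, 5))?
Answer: 616273/64 ≈ 9629.3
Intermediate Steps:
z(C, M) = 2 + C*M**2 (z(C, M) = (C*M)*M + 2 = C*M**2 + 2 = 2 + C*M**2)
Z(Y) = (Y + 171/Y)/(2*(-124 + Y)) (Z(Y) = ((Y + 171/Y)/(Y - 124))/2 = ((Y + 171/Y)/(-124 + Y))/2 = (Y + 171/Y)/(2*(-124 + Y)))
9632 - Z(z(6, 5)) = 9632 - (171 + (2 + 6*5**2)**2)/(2*(2 + 6*5**2)*(-124 + (2 + 6*5**2))) = 9632 - (171 + (2 + 6*25)**2)/(2*(2 + 6*25)*(-124 + (2 + 6*25))) = 9632 - (171 + (2 + 150)**2)/(2*(2 + 150)*(-124 + (2 + 150))) = 9632 - (171 + 152**2)/(2*152*(-124 + 152)) = 9632 - (171 + 23104)/(2*152*28) = 9632 - 23275/(2*152*28) = 9632 - 1*175/64 = 9632 - 175/64 = 616273/64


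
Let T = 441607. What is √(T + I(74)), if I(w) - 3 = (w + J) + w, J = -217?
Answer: √441541 ≈ 664.49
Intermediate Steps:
I(w) = -214 + 2*w (I(w) = 3 + ((w - 217) + w) = 3 + ((-217 + w) + w) = 3 + (-217 + 2*w) = -214 + 2*w)
√(T + I(74)) = √(441607 + (-214 + 2*74)) = √(441607 + (-214 + 148)) = √(441607 - 66) = √441541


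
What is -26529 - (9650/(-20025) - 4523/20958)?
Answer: -148446702557/5595786 ≈ -26528.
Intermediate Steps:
-26529 - (9650/(-20025) - 4523/20958) = -26529 - (9650*(-1/20025) - 4523*1/20958) = -26529 - (-386/801 - 4523/20958) = -26529 - 1*(-3904237/5595786) = -26529 + 3904237/5595786 = -148446702557/5595786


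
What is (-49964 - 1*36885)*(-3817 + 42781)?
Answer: -3383984436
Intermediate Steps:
(-49964 - 1*36885)*(-3817 + 42781) = (-49964 - 36885)*38964 = -86849*38964 = -3383984436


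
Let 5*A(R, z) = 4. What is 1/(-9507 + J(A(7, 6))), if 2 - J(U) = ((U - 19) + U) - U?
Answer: -5/47434 ≈ -0.00010541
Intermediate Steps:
A(R, z) = ⅘ (A(R, z) = (⅕)*4 = ⅘)
J(U) = 21 - U (J(U) = 2 - (((U - 19) + U) - U) = 2 - (((-19 + U) + U) - U) = 2 - ((-19 + 2*U) - U) = 2 - (-19 + U) = 2 + (19 - U) = 21 - U)
1/(-9507 + J(A(7, 6))) = 1/(-9507 + (21 - 1*⅘)) = 1/(-9507 + (21 - ⅘)) = 1/(-9507 + 101/5) = 1/(-47434/5) = -5/47434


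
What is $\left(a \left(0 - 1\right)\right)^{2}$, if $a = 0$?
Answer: $0$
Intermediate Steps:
$\left(a \left(0 - 1\right)\right)^{2} = \left(0 \left(0 - 1\right)\right)^{2} = \left(0 \left(-1\right)\right)^{2} = 0^{2} = 0$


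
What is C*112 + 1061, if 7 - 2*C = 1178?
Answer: -64515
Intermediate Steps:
C = -1171/2 (C = 7/2 - ½*1178 = 7/2 - 589 = -1171/2 ≈ -585.50)
C*112 + 1061 = -1171/2*112 + 1061 = -65576 + 1061 = -64515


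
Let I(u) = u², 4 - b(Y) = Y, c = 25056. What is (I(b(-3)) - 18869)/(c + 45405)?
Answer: -18820/70461 ≈ -0.26710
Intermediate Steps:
b(Y) = 4 - Y
(I(b(-3)) - 18869)/(c + 45405) = ((4 - 1*(-3))² - 18869)/(25056 + 45405) = ((4 + 3)² - 18869)/70461 = (7² - 18869)*(1/70461) = (49 - 18869)*(1/70461) = -18820*1/70461 = -18820/70461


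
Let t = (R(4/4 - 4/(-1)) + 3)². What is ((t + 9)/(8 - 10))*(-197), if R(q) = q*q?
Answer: 156221/2 ≈ 78111.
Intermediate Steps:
R(q) = q²
t = 784 (t = ((4/4 - 4/(-1))² + 3)² = ((4*(¼) - 4*(-1))² + 3)² = ((1 + 4)² + 3)² = (5² + 3)² = (25 + 3)² = 28² = 784)
((t + 9)/(8 - 10))*(-197) = ((784 + 9)/(8 - 10))*(-197) = (793/(-2))*(-197) = (793*(-½))*(-197) = -793/2*(-197) = 156221/2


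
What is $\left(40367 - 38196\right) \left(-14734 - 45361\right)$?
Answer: $-130466245$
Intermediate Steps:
$\left(40367 - 38196\right) \left(-14734 - 45361\right) = \left(40367 - 38196\right) \left(-60095\right) = 2171 \left(-60095\right) = -130466245$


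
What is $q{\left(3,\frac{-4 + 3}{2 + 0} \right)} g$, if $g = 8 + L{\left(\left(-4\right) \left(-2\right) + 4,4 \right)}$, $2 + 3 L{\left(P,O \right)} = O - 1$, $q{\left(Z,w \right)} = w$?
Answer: $- \frac{25}{6} \approx -4.1667$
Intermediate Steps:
$L{\left(P,O \right)} = -1 + \frac{O}{3}$ ($L{\left(P,O \right)} = - \frac{2}{3} + \frac{O - 1}{3} = - \frac{2}{3} + \frac{-1 + O}{3} = - \frac{2}{3} + \left(- \frac{1}{3} + \frac{O}{3}\right) = -1 + \frac{O}{3}$)
$g = \frac{25}{3}$ ($g = 8 + \left(-1 + \frac{1}{3} \cdot 4\right) = 8 + \left(-1 + \frac{4}{3}\right) = 8 + \frac{1}{3} = \frac{25}{3} \approx 8.3333$)
$q{\left(3,\frac{-4 + 3}{2 + 0} \right)} g = \frac{-4 + 3}{2 + 0} \cdot \frac{25}{3} = - \frac{1}{2} \cdot \frac{25}{3} = \left(-1\right) \frac{1}{2} \cdot \frac{25}{3} = \left(- \frac{1}{2}\right) \frac{25}{3} = - \frac{25}{6}$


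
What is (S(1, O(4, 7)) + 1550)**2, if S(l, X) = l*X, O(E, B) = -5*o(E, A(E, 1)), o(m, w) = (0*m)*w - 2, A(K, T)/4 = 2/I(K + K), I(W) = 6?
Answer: 2433600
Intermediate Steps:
A(K, T) = 4/3 (A(K, T) = 4*(2/6) = 4*(2*(1/6)) = 4*(1/3) = 4/3)
o(m, w) = -2 (o(m, w) = 0*w - 2 = 0 - 2 = -2)
O(E, B) = 10 (O(E, B) = -5*(-2) = 10)
S(l, X) = X*l
(S(1, O(4, 7)) + 1550)**2 = (10*1 + 1550)**2 = (10 + 1550)**2 = 1560**2 = 2433600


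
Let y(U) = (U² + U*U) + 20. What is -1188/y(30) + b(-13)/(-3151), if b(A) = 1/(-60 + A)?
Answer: -68316376/104660465 ≈ -0.65274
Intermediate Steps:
y(U) = 20 + 2*U² (y(U) = (U² + U²) + 20 = 2*U² + 20 = 20 + 2*U²)
-1188/y(30) + b(-13)/(-3151) = -1188/(20 + 2*30²) + 1/(-60 - 13*(-3151)) = -1188/(20 + 2*900) - 1/3151/(-73) = -1188/(20 + 1800) - 1/73*(-1/3151) = -1188/1820 + 1/230023 = -1188*1/1820 + 1/230023 = -297/455 + 1/230023 = -68316376/104660465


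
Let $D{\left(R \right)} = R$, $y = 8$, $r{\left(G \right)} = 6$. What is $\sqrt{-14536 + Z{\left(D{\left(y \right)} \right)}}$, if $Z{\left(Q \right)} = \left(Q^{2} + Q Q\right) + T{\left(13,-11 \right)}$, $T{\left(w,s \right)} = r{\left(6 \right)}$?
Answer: $i \sqrt{14402} \approx 120.01 i$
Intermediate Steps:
$T{\left(w,s \right)} = 6$
$Z{\left(Q \right)} = 6 + 2 Q^{2}$ ($Z{\left(Q \right)} = \left(Q^{2} + Q Q\right) + 6 = \left(Q^{2} + Q^{2}\right) + 6 = 2 Q^{2} + 6 = 6 + 2 Q^{2}$)
$\sqrt{-14536 + Z{\left(D{\left(y \right)} \right)}} = \sqrt{-14536 + \left(6 + 2 \cdot 8^{2}\right)} = \sqrt{-14536 + \left(6 + 2 \cdot 64\right)} = \sqrt{-14536 + \left(6 + 128\right)} = \sqrt{-14536 + 134} = \sqrt{-14402} = i \sqrt{14402}$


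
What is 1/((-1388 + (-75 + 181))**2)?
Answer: 1/1643524 ≈ 6.0845e-7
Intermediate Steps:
1/((-1388 + (-75 + 181))**2) = 1/((-1388 + 106)**2) = 1/((-1282)**2) = 1/1643524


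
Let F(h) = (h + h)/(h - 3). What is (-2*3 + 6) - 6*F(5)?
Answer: -30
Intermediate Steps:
F(h) = 2*h/(-3 + h) (F(h) = (2*h)/(-3 + h) = 2*h/(-3 + h))
(-2*3 + 6) - 6*F(5) = (-2*3 + 6) - 12*5/(-3 + 5) = (-6 + 6) - 12*5/2 = 0 - 12*5/2 = 0 - 6*5 = 0 - 30 = -30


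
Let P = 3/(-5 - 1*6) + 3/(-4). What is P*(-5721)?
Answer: 257445/44 ≈ 5851.0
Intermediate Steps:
P = -45/44 (P = 3/(-5 - 6) + 3*(-1/4) = 3/(-11) - 3/4 = 3*(-1/11) - 3/4 = -3/11 - 3/4 = -45/44 ≈ -1.0227)
P*(-5721) = -45/44*(-5721) = 257445/44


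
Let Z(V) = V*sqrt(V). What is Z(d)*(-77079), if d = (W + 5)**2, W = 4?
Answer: -56190591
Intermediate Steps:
d = 81 (d = (4 + 5)**2 = 9**2 = 81)
Z(V) = V**(3/2)
Z(d)*(-77079) = 81**(3/2)*(-77079) = 729*(-77079) = -56190591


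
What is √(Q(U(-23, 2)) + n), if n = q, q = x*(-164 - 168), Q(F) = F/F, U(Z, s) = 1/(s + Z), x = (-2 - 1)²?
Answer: I*√2987 ≈ 54.653*I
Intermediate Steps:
x = 9 (x = (-3)² = 9)
U(Z, s) = 1/(Z + s)
Q(F) = 1
q = -2988 (q = 9*(-164 - 168) = 9*(-332) = -2988)
n = -2988
√(Q(U(-23, 2)) + n) = √(1 - 2988) = √(-2987) = I*√2987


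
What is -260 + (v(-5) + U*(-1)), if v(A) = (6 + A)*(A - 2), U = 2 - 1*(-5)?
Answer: -274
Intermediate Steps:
U = 7 (U = 2 + 5 = 7)
v(A) = (-2 + A)*(6 + A) (v(A) = (6 + A)*(-2 + A) = (-2 + A)*(6 + A))
-260 + (v(-5) + U*(-1)) = -260 + ((-12 + (-5)² + 4*(-5)) + 7*(-1)) = -260 + ((-12 + 25 - 20) - 7) = -260 + (-7 - 7) = -260 - 14 = -274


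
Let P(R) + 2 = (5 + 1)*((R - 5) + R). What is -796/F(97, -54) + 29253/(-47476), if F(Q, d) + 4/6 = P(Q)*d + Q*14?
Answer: -160376289/266031766 ≈ -0.60285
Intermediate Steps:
P(R) = -32 + 12*R (P(R) = -2 + (5 + 1)*((R - 5) + R) = -2 + 6*((-5 + R) + R) = -2 + 6*(-5 + 2*R) = -2 + (-30 + 12*R) = -32 + 12*R)
F(Q, d) = -2/3 + 14*Q + d*(-32 + 12*Q) (F(Q, d) = -2/3 + ((-32 + 12*Q)*d + Q*14) = -2/3 + (d*(-32 + 12*Q) + 14*Q) = -2/3 + (14*Q + d*(-32 + 12*Q)) = -2/3 + 14*Q + d*(-32 + 12*Q))
-796/F(97, -54) + 29253/(-47476) = -796/(-2/3 + 14*97 + 4*(-54)*(-8 + 3*97)) + 29253/(-47476) = -796/(-2/3 + 1358 + 4*(-54)*(-8 + 291)) + 29253*(-1/47476) = -796/(-2/3 + 1358 + 4*(-54)*283) - 29253/47476 = -796/(-2/3 + 1358 - 61128) - 29253/47476 = -796/(-179312/3) - 29253/47476 = -796*(-3/179312) - 29253/47476 = 597/44828 - 29253/47476 = -160376289/266031766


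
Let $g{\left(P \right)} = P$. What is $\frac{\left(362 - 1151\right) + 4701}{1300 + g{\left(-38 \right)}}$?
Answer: $\frac{1956}{631} \approx 3.0998$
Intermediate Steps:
$\frac{\left(362 - 1151\right) + 4701}{1300 + g{\left(-38 \right)}} = \frac{\left(362 - 1151\right) + 4701}{1300 - 38} = \frac{-789 + 4701}{1262} = 3912 \cdot \frac{1}{1262} = \frac{1956}{631}$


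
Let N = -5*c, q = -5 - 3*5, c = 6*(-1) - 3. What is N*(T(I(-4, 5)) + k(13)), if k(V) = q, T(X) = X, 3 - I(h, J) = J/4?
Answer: -3285/4 ≈ -821.25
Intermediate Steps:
c = -9 (c = -6 - 3 = -9)
I(h, J) = 3 - J/4
q = -20 (q = -5 - 15 = -20)
k(V) = -20
N = 45 (N = -5*(-9) = 45)
N*(T(I(-4, 5)) + k(13)) = 45*((3 - ¼*5) - 20) = 45*((3 - 5/4) - 20) = 45*(7/4 - 20) = 45*(-73/4) = -3285/4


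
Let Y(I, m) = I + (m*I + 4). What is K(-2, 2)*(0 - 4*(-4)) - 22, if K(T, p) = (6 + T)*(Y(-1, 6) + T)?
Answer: -342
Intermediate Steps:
Y(I, m) = 4 + I + I*m (Y(I, m) = I + (I*m + 4) = I + (4 + I*m) = 4 + I + I*m)
K(T, p) = (-3 + T)*(6 + T) (K(T, p) = (6 + T)*((4 - 1 - 1*6) + T) = (6 + T)*((4 - 1 - 6) + T) = (6 + T)*(-3 + T) = (-3 + T)*(6 + T))
K(-2, 2)*(0 - 4*(-4)) - 22 = (-18 + (-2)² + 3*(-2))*(0 - 4*(-4)) - 22 = (-18 + 4 - 6)*(0 + 16) - 22 = -20*16 - 22 = -320 - 22 = -342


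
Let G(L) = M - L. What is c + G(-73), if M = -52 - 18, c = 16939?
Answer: 16942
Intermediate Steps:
M = -70
G(L) = -70 - L
c + G(-73) = 16939 + (-70 - 1*(-73)) = 16939 + (-70 + 73) = 16939 + 3 = 16942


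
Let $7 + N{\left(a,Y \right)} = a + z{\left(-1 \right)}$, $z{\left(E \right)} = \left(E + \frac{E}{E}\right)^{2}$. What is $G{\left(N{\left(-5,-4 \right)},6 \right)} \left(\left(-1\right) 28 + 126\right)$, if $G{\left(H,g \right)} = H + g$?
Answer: $-588$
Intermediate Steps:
$z{\left(E \right)} = \left(1 + E\right)^{2}$ ($z{\left(E \right)} = \left(E + 1\right)^{2} = \left(1 + E\right)^{2}$)
$N{\left(a,Y \right)} = -7 + a$ ($N{\left(a,Y \right)} = -7 + \left(a + \left(1 - 1\right)^{2}\right) = -7 + \left(a + 0^{2}\right) = -7 + \left(a + 0\right) = -7 + a$)
$G{\left(N{\left(-5,-4 \right)},6 \right)} \left(\left(-1\right) 28 + 126\right) = \left(\left(-7 - 5\right) + 6\right) \left(\left(-1\right) 28 + 126\right) = \left(-12 + 6\right) \left(-28 + 126\right) = \left(-6\right) 98 = -588$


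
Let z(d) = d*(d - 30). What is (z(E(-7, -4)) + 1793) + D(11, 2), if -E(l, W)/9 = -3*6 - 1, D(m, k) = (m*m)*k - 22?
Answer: 26124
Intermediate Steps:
D(m, k) = -22 + k*m² (D(m, k) = m²*k - 22 = k*m² - 22 = -22 + k*m²)
E(l, W) = 171 (E(l, W) = -9*(-3*6 - 1) = -9*(-18 - 1) = -9*(-19) = 171)
z(d) = d*(-30 + d)
(z(E(-7, -4)) + 1793) + D(11, 2) = (171*(-30 + 171) + 1793) + (-22 + 2*11²) = (171*141 + 1793) + (-22 + 2*121) = (24111 + 1793) + (-22 + 242) = 25904 + 220 = 26124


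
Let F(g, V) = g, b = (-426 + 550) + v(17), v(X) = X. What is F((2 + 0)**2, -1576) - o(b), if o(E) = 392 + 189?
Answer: -577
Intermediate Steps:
b = 141 (b = (-426 + 550) + 17 = 124 + 17 = 141)
o(E) = 581
F((2 + 0)**2, -1576) - o(b) = (2 + 0)**2 - 1*581 = 2**2 - 581 = 4 - 581 = -577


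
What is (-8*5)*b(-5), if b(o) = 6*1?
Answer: -240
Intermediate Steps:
b(o) = 6
(-8*5)*b(-5) = -8*5*6 = -40*6 = -240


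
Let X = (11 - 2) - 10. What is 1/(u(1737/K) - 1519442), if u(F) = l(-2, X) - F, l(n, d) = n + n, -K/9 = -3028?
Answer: -3028/4600882681 ≈ -6.5813e-7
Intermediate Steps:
K = 27252 (K = -9*(-3028) = 27252)
X = -1 (X = 9 - 10 = -1)
l(n, d) = 2*n
u(F) = -4 - F (u(F) = 2*(-2) - F = -4 - F)
1/(u(1737/K) - 1519442) = 1/((-4 - 1737/27252) - 1519442) = 1/((-4 - 1*193/3028) - 1519442) = 1/((-4 - 193/3028) - 1519442) = 1/(-12305/3028 - 1519442) = 1/(-4600882681/3028) = -3028/4600882681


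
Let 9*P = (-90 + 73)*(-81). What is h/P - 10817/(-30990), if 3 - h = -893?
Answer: 9807347/1580490 ≈ 6.2053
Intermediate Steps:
h = 896 (h = 3 - 1*(-893) = 3 + 893 = 896)
P = 153 (P = ((-90 + 73)*(-81))/9 = (-17*(-81))/9 = (⅑)*1377 = 153)
h/P - 10817/(-30990) = 896/153 - 10817/(-30990) = 896*(1/153) - 10817*(-1/30990) = 896/153 + 10817/30990 = 9807347/1580490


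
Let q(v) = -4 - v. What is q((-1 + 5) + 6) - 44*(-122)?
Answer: 5354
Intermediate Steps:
q((-1 + 5) + 6) - 44*(-122) = (-4 - ((-1 + 5) + 6)) - 44*(-122) = (-4 - (4 + 6)) + 5368 = (-4 - 1*10) + 5368 = (-4 - 10) + 5368 = -14 + 5368 = 5354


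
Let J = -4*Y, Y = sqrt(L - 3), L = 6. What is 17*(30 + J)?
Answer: 510 - 68*sqrt(3) ≈ 392.22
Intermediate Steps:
Y = sqrt(3) (Y = sqrt(6 - 3) = sqrt(3) ≈ 1.7320)
J = -4*sqrt(3) ≈ -6.9282
17*(30 + J) = 17*(30 - 4*sqrt(3)) = 510 - 68*sqrt(3)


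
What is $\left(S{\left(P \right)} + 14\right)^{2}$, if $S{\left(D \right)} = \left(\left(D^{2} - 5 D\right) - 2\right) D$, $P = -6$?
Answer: $136900$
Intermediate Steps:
$S{\left(D \right)} = D \left(-2 + D^{2} - 5 D\right)$ ($S{\left(D \right)} = \left(-2 + D^{2} - 5 D\right) D = D \left(-2 + D^{2} - 5 D\right)$)
$\left(S{\left(P \right)} + 14\right)^{2} = \left(- 6 \left(-2 + \left(-6\right)^{2} - -30\right) + 14\right)^{2} = \left(- 6 \left(-2 + 36 + 30\right) + 14\right)^{2} = \left(\left(-6\right) 64 + 14\right)^{2} = \left(-384 + 14\right)^{2} = \left(-370\right)^{2} = 136900$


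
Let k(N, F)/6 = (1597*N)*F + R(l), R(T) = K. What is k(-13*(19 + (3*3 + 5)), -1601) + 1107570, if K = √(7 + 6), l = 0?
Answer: 6582303048 + 6*√13 ≈ 6.5823e+9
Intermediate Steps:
K = √13 ≈ 3.6056
R(T) = √13
k(N, F) = 6*√13 + 9582*F*N (k(N, F) = 6*((1597*N)*F + √13) = 6*(1597*F*N + √13) = 6*(√13 + 1597*F*N) = 6*√13 + 9582*F*N)
k(-13*(19 + (3*3 + 5)), -1601) + 1107570 = (6*√13 + 9582*(-1601)*(-13*(19 + (3*3 + 5)))) + 1107570 = (6*√13 + 9582*(-1601)*(-13*(19 + (9 + 5)))) + 1107570 = (6*√13 + 9582*(-1601)*(-13*(19 + 14))) + 1107570 = (6*√13 + 9582*(-1601)*(-13*33)) + 1107570 = (6*√13 + 9582*(-1601)*(-429)) + 1107570 = (6*√13 + 6581195478) + 1107570 = (6581195478 + 6*√13) + 1107570 = 6582303048 + 6*√13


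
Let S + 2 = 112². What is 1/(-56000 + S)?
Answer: -1/43458 ≈ -2.3011e-5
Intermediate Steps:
S = 12542 (S = -2 + 112² = -2 + 12544 = 12542)
1/(-56000 + S) = 1/(-56000 + 12542) = 1/(-43458) = -1/43458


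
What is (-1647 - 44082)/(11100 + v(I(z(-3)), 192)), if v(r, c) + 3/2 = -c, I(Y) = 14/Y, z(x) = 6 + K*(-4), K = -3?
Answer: -30486/7271 ≈ -4.1928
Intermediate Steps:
z(x) = 18 (z(x) = 6 - 3*(-4) = 6 + 12 = 18)
v(r, c) = -3/2 - c
(-1647 - 44082)/(11100 + v(I(z(-3)), 192)) = (-1647 - 44082)/(11100 + (-3/2 - 1*192)) = -45729/(11100 + (-3/2 - 192)) = -45729/(11100 - 387/2) = -45729/21813/2 = -45729*2/21813 = -30486/7271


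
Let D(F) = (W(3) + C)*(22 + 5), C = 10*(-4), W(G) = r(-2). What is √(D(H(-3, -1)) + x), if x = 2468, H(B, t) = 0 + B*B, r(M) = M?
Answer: √1334 ≈ 36.524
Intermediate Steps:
H(B, t) = B² (H(B, t) = 0 + B² = B²)
W(G) = -2
C = -40
D(F) = -1134 (D(F) = (-2 - 40)*(22 + 5) = -42*27 = -1134)
√(D(H(-3, -1)) + x) = √(-1134 + 2468) = √1334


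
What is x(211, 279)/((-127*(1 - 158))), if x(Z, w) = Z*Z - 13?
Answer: 44508/19939 ≈ 2.2322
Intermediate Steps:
x(Z, w) = -13 + Z² (x(Z, w) = Z² - 13 = -13 + Z²)
x(211, 279)/((-127*(1 - 158))) = (-13 + 211²)/((-127*(1 - 158))) = (-13 + 44521)/((-127*(-157))) = 44508/19939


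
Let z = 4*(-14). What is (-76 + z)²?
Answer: 17424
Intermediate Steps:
z = -56
(-76 + z)² = (-76 - 56)² = (-132)² = 17424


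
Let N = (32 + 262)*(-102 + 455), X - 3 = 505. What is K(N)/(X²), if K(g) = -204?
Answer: -51/64516 ≈ -0.00079050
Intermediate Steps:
X = 508 (X = 3 + 505 = 508)
N = 103782 (N = 294*353 = 103782)
K(N)/(X²) = -204/(508²) = -204/258064 = -204*1/258064 = -51/64516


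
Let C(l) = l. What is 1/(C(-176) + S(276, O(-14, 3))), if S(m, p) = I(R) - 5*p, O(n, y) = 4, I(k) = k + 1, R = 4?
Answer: -1/191 ≈ -0.0052356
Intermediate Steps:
I(k) = 1 + k
S(m, p) = 5 - 5*p (S(m, p) = (1 + 4) - 5*p = 5 - 5*p)
1/(C(-176) + S(276, O(-14, 3))) = 1/(-176 + (5 - 5*4)) = 1/(-176 + (5 - 20)) = 1/(-176 - 15) = 1/(-191) = -1/191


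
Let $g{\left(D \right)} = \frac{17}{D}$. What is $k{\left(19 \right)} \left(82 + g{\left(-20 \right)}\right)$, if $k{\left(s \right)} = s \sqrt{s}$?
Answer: $\frac{30837 \sqrt{19}}{20} \approx 6720.8$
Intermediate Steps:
$k{\left(s \right)} = s^{\frac{3}{2}}$
$k{\left(19 \right)} \left(82 + g{\left(-20 \right)}\right) = 19^{\frac{3}{2}} \left(82 + \frac{17}{-20}\right) = 19 \sqrt{19} \left(82 + 17 \left(- \frac{1}{20}\right)\right) = 19 \sqrt{19} \left(82 - \frac{17}{20}\right) = 19 \sqrt{19} \cdot \frac{1623}{20} = \frac{30837 \sqrt{19}}{20}$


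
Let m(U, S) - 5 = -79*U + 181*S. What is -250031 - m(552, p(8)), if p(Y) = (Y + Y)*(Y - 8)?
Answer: -206428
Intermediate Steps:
p(Y) = 2*Y*(-8 + Y) (p(Y) = (2*Y)*(-8 + Y) = 2*Y*(-8 + Y))
m(U, S) = 5 - 79*U + 181*S (m(U, S) = 5 + (-79*U + 181*S) = 5 - 79*U + 181*S)
-250031 - m(552, p(8)) = -250031 - (5 - 79*552 + 181*(2*8*(-8 + 8))) = -250031 - (5 - 43608 + 181*(2*8*0)) = -250031 - (5 - 43608 + 181*0) = -250031 - (5 - 43608 + 0) = -250031 - 1*(-43603) = -250031 + 43603 = -206428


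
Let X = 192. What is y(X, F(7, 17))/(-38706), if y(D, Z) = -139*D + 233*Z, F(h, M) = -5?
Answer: 27853/38706 ≈ 0.71960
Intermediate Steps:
y(X, F(7, 17))/(-38706) = (-139*192 + 233*(-5))/(-38706) = (-26688 - 1165)*(-1/38706) = -27853*(-1/38706) = 27853/38706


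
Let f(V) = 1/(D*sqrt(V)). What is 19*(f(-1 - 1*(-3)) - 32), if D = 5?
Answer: -608 + 19*sqrt(2)/10 ≈ -605.31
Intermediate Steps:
f(V) = 1/(5*sqrt(V))
19*(f(-1 - 1*(-3)) - 32) = 19*(1/(5*sqrt(-1 - 1*(-3))) - 32) = 19*(1/(5*sqrt(-1 + 3)) - 32) = 19*(1/(5*sqrt(2)) - 32) = 19*((sqrt(2)/2)/5 - 32) = 19*(sqrt(2)/10 - 32) = 19*(-32 + sqrt(2)/10) = -608 + 19*sqrt(2)/10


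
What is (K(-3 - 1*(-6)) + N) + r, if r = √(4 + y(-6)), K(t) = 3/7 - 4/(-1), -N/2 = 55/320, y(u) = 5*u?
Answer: 915/224 + I*√26 ≈ 4.0848 + 5.099*I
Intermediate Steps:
N = -11/32 (N = -110/320 = -2*11/64 = -11/32 ≈ -0.34375)
K(t) = 31/7 (K(t) = 3*(⅐) - 4*(-1) = 3/7 + 4 = 31/7)
r = I*√26 (r = √(4 + 5*(-6)) = √(4 - 30) = √(-26) = I*√26 ≈ 5.099*I)
(K(-3 - 1*(-6)) + N) + r = (31/7 - 11/32) + I*√26 = 915/224 + I*√26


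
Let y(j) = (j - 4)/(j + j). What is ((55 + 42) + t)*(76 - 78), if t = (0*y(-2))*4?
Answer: -194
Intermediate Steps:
y(j) = (-4 + j)/(2*j) (y(j) = (-4 + j)/((2*j)) = (-4 + j)*(1/(2*j)) = (-4 + j)/(2*j))
t = 0 (t = (0*((½)*(-4 - 2)/(-2)))*4 = (0*((½)*(-½)*(-6)))*4 = (0*(3/2))*4 = 0*4 = 0)
((55 + 42) + t)*(76 - 78) = ((55 + 42) + 0)*(76 - 78) = (97 + 0)*(-2) = 97*(-2) = -194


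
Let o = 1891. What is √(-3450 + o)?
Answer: I*√1559 ≈ 39.484*I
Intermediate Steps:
√(-3450 + o) = √(-3450 + 1891) = √(-1559) = I*√1559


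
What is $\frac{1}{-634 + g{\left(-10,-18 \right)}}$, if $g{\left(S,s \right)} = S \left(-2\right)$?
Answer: $- \frac{1}{614} \approx -0.0016287$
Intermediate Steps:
$g{\left(S,s \right)} = - 2 S$
$\frac{1}{-634 + g{\left(-10,-18 \right)}} = \frac{1}{-634 - -20} = \frac{1}{-634 + 20} = \frac{1}{-614} = - \frac{1}{614}$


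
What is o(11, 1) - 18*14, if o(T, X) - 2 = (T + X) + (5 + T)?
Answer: -222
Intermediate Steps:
o(T, X) = 7 + X + 2*T (o(T, X) = 2 + ((T + X) + (5 + T)) = 2 + (5 + X + 2*T) = 7 + X + 2*T)
o(11, 1) - 18*14 = (7 + 1 + 2*11) - 18*14 = (7 + 1 + 22) - 252 = 30 - 252 = -222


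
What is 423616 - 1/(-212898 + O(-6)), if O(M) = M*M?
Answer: 90171748993/212862 ≈ 4.2362e+5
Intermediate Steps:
O(M) = M²
423616 - 1/(-212898 + O(-6)) = 423616 - 1/(-212898 + (-6)²) = 423616 - 1/(-212898 + 36) = 423616 - 1/(-212862) = 423616 - 1*(-1/212862) = 423616 + 1/212862 = 90171748993/212862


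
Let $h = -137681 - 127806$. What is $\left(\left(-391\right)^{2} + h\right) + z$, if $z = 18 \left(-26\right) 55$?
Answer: $-138346$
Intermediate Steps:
$h = -265487$ ($h = -137681 - 127806 = -265487$)
$z = -25740$ ($z = \left(-468\right) 55 = -25740$)
$\left(\left(-391\right)^{2} + h\right) + z = \left(\left(-391\right)^{2} - 265487\right) - 25740 = \left(152881 - 265487\right) - 25740 = -112606 - 25740 = -138346$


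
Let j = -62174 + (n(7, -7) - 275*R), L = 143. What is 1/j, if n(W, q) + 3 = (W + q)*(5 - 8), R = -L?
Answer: -1/22852 ≈ -4.3760e-5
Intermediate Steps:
R = -143 (R = -1*143 = -143)
n(W, q) = -3 - 3*W - 3*q (n(W, q) = -3 + (W + q)*(5 - 8) = -3 + (W + q)*(-3) = -3 + (-3*W - 3*q) = -3 - 3*W - 3*q)
j = -22852 (j = -62174 + ((-3 - 3*7 - 3*(-7)) - 275*(-143)) = -62174 + ((-3 - 21 + 21) + 39325) = -62174 + (-3 + 39325) = -62174 + 39322 = -22852)
1/j = 1/(-22852) = -1/22852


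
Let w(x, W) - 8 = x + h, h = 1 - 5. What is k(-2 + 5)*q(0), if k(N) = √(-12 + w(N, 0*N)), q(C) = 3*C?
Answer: 0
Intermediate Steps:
h = -4
w(x, W) = 4 + x (w(x, W) = 8 + (x - 4) = 8 + (-4 + x) = 4 + x)
k(N) = √(-8 + N) (k(N) = √(-12 + (4 + N)) = √(-8 + N))
k(-2 + 5)*q(0) = √(-8 + (-2 + 5))*(3*0) = √(-8 + 3)*0 = √(-5)*0 = (I*√5)*0 = 0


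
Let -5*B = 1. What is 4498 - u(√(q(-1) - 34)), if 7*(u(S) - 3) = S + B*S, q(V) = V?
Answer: 4495 - 4*I*√35/35 ≈ 4495.0 - 0.67612*I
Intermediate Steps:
B = -⅕ (B = -⅕*1 = -⅕ ≈ -0.20000)
u(S) = 3 + 4*S/35 (u(S) = 3 + (S - S/5)/7 = 3 + (4*S/5)/7 = 3 + 4*S/35)
4498 - u(√(q(-1) - 34)) = 4498 - (3 + 4*√(-1 - 34)/35) = 4498 - (3 + 4*√(-35)/35) = 4498 - (3 + 4*(I*√35)/35) = 4498 - (3 + 4*I*√35/35) = 4498 + (-3 - 4*I*√35/35) = 4495 - 4*I*√35/35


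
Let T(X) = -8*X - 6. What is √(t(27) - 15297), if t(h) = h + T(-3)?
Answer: 2*I*√3813 ≈ 123.5*I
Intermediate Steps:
T(X) = -6 - 8*X
t(h) = 18 + h (t(h) = h + (-6 - 8*(-3)) = h + (-6 + 24) = h + 18 = 18 + h)
√(t(27) - 15297) = √((18 + 27) - 15297) = √(45 - 15297) = √(-15252) = 2*I*√3813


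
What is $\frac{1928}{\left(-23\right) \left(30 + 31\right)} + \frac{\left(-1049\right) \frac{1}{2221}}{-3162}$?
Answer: $- \frac{13538490509}{9852991206} \approx -1.374$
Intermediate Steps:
$\frac{1928}{\left(-23\right) \left(30 + 31\right)} + \frac{\left(-1049\right) \frac{1}{2221}}{-3162} = \frac{1928}{\left(-23\right) 61} + \left(-1049\right) \frac{1}{2221} \left(- \frac{1}{3162}\right) = \frac{1928}{-1403} - - \frac{1049}{7022802} = 1928 \left(- \frac{1}{1403}\right) + \frac{1049}{7022802} = - \frac{1928}{1403} + \frac{1049}{7022802} = - \frac{13538490509}{9852991206}$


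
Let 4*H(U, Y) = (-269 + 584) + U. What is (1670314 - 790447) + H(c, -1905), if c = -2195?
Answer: 879397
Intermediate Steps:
H(U, Y) = 315/4 + U/4 (H(U, Y) = ((-269 + 584) + U)/4 = (315 + U)/4 = 315/4 + U/4)
(1670314 - 790447) + H(c, -1905) = (1670314 - 790447) + (315/4 + (1/4)*(-2195)) = 879867 + (315/4 - 2195/4) = 879867 - 470 = 879397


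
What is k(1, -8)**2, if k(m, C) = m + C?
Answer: 49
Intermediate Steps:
k(m, C) = C + m
k(1, -8)**2 = (-8 + 1)**2 = (-7)**2 = 49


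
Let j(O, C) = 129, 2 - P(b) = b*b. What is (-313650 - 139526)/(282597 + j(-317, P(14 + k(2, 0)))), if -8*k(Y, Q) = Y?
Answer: -226588/141363 ≈ -1.6029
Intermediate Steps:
k(Y, Q) = -Y/8
P(b) = 2 - b² (P(b) = 2 - b*b = 2 - b²)
(-313650 - 139526)/(282597 + j(-317, P(14 + k(2, 0)))) = (-313650 - 139526)/(282597 + 129) = -453176/282726 = -453176*1/282726 = -226588/141363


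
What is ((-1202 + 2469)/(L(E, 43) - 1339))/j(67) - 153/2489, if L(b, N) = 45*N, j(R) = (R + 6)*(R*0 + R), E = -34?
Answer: -442846945/7255524604 ≈ -0.061036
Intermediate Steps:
j(R) = R*(6 + R) (j(R) = (6 + R)*(0 + R) = (6 + R)*R = R*(6 + R))
((-1202 + 2469)/(L(E, 43) - 1339))/j(67) - 153/2489 = ((-1202 + 2469)/(45*43 - 1339))/((67*(6 + 67))) - 153/2489 = (1267/(1935 - 1339))/((67*73)) - 153*1/2489 = (1267/596)/4891 - 153/2489 = (1267*(1/596))*(1/4891) - 153/2489 = (1267/596)*(1/4891) - 153/2489 = 1267/2915036 - 153/2489 = -442846945/7255524604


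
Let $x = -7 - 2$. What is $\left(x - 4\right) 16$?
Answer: $-208$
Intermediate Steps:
$x = -9$ ($x = -7 - 2 = -9$)
$\left(x - 4\right) 16 = \left(-9 - 4\right) 16 = \left(-13\right) 16 = -208$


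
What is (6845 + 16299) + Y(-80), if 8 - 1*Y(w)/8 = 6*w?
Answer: 27048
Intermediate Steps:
Y(w) = 64 - 48*w
(6845 + 16299) + Y(-80) = (6845 + 16299) + (64 - 48*(-80)) = 23144 + (64 + 3840) = 23144 + 3904 = 27048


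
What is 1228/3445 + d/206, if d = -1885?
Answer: -6240857/709670 ≈ -8.7940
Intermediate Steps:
1228/3445 + d/206 = 1228/3445 - 1885/206 = -6240857/709670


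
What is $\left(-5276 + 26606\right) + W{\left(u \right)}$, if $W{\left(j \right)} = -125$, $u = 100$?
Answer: $21205$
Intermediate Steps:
$\left(-5276 + 26606\right) + W{\left(u \right)} = \left(-5276 + 26606\right) - 125 = 21330 - 125 = 21205$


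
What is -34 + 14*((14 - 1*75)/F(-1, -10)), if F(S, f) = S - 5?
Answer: 325/3 ≈ 108.33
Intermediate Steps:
F(S, f) = -5 + S
-34 + 14*((14 - 1*75)/F(-1, -10)) = -34 + 14*((14 - 1*75)/(-5 - 1)) = -34 + 14*((14 - 75)/(-6)) = -34 + 14*(-61*(-⅙)) = -34 + 14*(61/6) = -34 + 427/3 = 325/3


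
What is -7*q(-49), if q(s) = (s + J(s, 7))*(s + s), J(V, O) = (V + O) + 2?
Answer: -61054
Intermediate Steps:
J(V, O) = 2 + O + V (J(V, O) = (O + V) + 2 = 2 + O + V)
q(s) = 2*s*(9 + 2*s) (q(s) = (s + (2 + 7 + s))*(s + s) = (s + (9 + s))*(2*s) = (9 + 2*s)*(2*s) = 2*s*(9 + 2*s))
-7*q(-49) = -14*(-49)*(9 + 2*(-49)) = -14*(-49)*(9 - 98) = -14*(-49)*(-89) = -7*8722 = -61054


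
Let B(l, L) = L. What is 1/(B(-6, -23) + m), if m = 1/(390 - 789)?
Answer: -399/9178 ≈ -0.043474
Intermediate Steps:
m = -1/399 (m = 1/(-399) = -1/399 ≈ -0.0025063)
1/(B(-6, -23) + m) = 1/(-23 - 1/399) = 1/(-9178/399) = -399/9178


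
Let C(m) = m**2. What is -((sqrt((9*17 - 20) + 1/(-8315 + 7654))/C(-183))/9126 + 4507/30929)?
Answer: -4507/30929 - sqrt(1614162)/33669204309 ≈ -0.14572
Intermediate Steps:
-((sqrt((9*17 - 20) + 1/(-8315 + 7654))/C(-183))/9126 + 4507/30929) = -((sqrt((9*17 - 20) + 1/(-8315 + 7654))/((-183)**2))/9126 + 4507/30929) = -((sqrt((153 - 20) + 1/(-661))/33489)*(1/9126) + 4507*(1/30929)) = -((sqrt(133 - 1/661)*(1/33489))*(1/9126) + 4507/30929) = -((sqrt(87912/661)*(1/33489))*(1/9126) + 4507/30929) = -(((6*sqrt(1614162)/661)*(1/33489))*(1/9126) + 4507/30929) = -((2*sqrt(1614162)/7378743)*(1/9126) + 4507/30929) = -(sqrt(1614162)/33669204309 + 4507/30929) = -(4507/30929 + sqrt(1614162)/33669204309) = -4507/30929 - sqrt(1614162)/33669204309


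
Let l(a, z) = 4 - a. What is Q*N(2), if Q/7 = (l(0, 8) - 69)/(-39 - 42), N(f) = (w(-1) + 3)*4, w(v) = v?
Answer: 3640/81 ≈ 44.938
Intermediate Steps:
N(f) = 8 (N(f) = (-1 + 3)*4 = 2*4 = 8)
Q = 455/81 (Q = 7*(((4 - 1*0) - 69)/(-39 - 42)) = 7*(((4 + 0) - 69)/(-81)) = 7*((4 - 69)*(-1/81)) = 7*(-65*(-1/81)) = 7*(65/81) = 455/81 ≈ 5.6173)
Q*N(2) = (455/81)*8 = 3640/81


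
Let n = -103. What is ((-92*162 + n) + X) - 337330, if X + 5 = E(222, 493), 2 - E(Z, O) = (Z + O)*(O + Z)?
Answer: -863565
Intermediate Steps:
E(Z, O) = 2 - (O + Z)² (E(Z, O) = 2 - (Z + O)*(O + Z) = 2 - (O + Z)*(O + Z) = 2 - (O + Z)²)
X = -511228 (X = -5 + (2 - (493 + 222)²) = -5 + (2 - 1*715²) = -5 + (2 - 1*511225) = -5 + (2 - 511225) = -5 - 511223 = -511228)
((-92*162 + n) + X) - 337330 = ((-92*162 - 103) - 511228) - 337330 = ((-14904 - 103) - 511228) - 337330 = (-15007 - 511228) - 337330 = -526235 - 337330 = -863565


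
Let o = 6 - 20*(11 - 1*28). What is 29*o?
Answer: 10034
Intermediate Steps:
o = 346 (o = 6 - 20*(11 - 28) = 6 - 20*(-17) = 6 + 340 = 346)
29*o = 29*346 = 10034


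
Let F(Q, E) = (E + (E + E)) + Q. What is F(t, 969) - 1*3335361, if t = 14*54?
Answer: -3331698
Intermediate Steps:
t = 756
F(Q, E) = Q + 3*E (F(Q, E) = (E + 2*E) + Q = 3*E + Q = Q + 3*E)
F(t, 969) - 1*3335361 = (756 + 3*969) - 1*3335361 = (756 + 2907) - 3335361 = 3663 - 3335361 = -3331698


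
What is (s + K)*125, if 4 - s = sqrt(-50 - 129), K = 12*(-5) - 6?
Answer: -7750 - 125*I*sqrt(179) ≈ -7750.0 - 1672.4*I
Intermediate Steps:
K = -66 (K = -60 - 6 = -66)
s = 4 - I*sqrt(179) (s = 4 - sqrt(-50 - 129) = 4 - sqrt(-179) = 4 - I*sqrt(179) ≈ 4.0 - 13.379*I)
(s + K)*125 = ((4 - I*sqrt(179)) - 66)*125 = (-62 - I*sqrt(179))*125 = -7750 - 125*I*sqrt(179)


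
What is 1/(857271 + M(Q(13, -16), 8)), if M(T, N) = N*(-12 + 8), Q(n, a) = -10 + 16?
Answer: 1/857239 ≈ 1.1665e-6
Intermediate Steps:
Q(n, a) = 6
M(T, N) = -4*N (M(T, N) = N*(-4) = -4*N)
1/(857271 + M(Q(13, -16), 8)) = 1/(857271 - 4*8) = 1/(857271 - 32) = 1/857239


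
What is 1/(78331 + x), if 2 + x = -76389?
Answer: 1/1940 ≈ 0.00051546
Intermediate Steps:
x = -76391 (x = -2 - 76389 = -76391)
1/(78331 + x) = 1/(78331 - 76391) = 1/1940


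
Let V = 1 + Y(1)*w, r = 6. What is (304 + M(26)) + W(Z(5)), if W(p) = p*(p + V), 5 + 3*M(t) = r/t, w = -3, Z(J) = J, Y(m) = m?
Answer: 12379/39 ≈ 317.41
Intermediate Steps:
M(t) = -5/3 + 2/t (M(t) = -5/3 + (6/t)/3 = -5/3 + 2/t)
V = -2 (V = 1 + 1*(-3) = 1 - 3 = -2)
W(p) = p*(-2 + p) (W(p) = p*(p - 2) = p*(-2 + p))
(304 + M(26)) + W(Z(5)) = (304 + (-5/3 + 2/26)) + 5*(-2 + 5) = (304 + (-5/3 + 2*(1/26))) + 5*3 = (304 + (-5/3 + 1/13)) + 15 = (304 - 62/39) + 15 = 11794/39 + 15 = 12379/39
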